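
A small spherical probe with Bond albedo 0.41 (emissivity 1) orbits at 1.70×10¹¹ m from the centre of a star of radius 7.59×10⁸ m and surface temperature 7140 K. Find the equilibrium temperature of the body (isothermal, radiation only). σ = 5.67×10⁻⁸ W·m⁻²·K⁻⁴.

The star's surface emits σT_*⁴; at distance d the flux is S = σT_*⁴(R_*/d)².
S = 5.67×10⁻⁸·(7140)⁴·(7.59×10⁸/1.70×10¹¹)² = 2937 W/m².
For an isothermal sphere T⁴ = (1−a)S/(4σ) = 7.641×10⁹ K⁴.

T ≈ 296 K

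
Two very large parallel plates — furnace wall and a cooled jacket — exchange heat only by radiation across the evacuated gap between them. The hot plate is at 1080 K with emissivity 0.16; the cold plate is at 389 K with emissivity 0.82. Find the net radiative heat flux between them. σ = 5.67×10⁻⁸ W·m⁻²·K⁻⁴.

q ≈ 11700 W/m²

For two infinite grey parallel plates, q = σ(T₁⁴ − T₂⁴)/(1/ε₁ + 1/ε₂ − 1).
T₁⁴ − T₂⁴ = 1.360×10¹² − 2.290×10¹⁰ = 1.338×10¹² K⁴.
1/ε₁ + 1/ε₂ − 1 = 6.250 + 1.220 − 1 = 6.470.
q = 5.67×10⁻⁸ × 1.338×10¹² / 6.470.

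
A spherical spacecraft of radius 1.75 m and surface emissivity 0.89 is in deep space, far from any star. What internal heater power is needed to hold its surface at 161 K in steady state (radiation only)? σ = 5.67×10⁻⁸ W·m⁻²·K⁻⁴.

P = εσ·4πr²·T⁴.
4πr² = 38.48 m²; T⁴ = 6.719×10⁸ K⁴.
P = 0.89·5.67×10⁻⁸·38.48·6.719×10⁸.

P ≈ 1300 W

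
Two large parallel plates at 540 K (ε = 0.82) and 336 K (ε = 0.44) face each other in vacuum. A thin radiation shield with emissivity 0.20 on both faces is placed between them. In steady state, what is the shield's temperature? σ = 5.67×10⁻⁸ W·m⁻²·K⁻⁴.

In steady state the net flux on the hot side equals that on the cold side.
σ(T₁⁴−T_s⁴)/D₁ = σ(T_s⁴−T₂⁴)/D₂, with D₁ = 1/ε₁+1/ε_s−1 = 5.220, D₂ = 1/ε_s+1/ε₂−1 = 6.273.
Solve for T_s⁴: T_s⁴ = (D₂·T₁⁴ + D₁·T₂⁴)/(D₁+D₂) = 5.220×10¹⁰ K⁴.

T_s ≈ 478 K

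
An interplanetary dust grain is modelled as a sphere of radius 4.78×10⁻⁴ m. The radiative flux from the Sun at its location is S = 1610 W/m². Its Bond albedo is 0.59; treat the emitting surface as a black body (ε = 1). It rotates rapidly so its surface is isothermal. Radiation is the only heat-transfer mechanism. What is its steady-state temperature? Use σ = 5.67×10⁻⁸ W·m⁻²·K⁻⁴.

T ≈ 232 K

At equilibrium, absorbed power = emitted power.
Absorbing cross-section = πr² = 7.178×10⁻⁷ m²; emitting surface = 4πr² = 2.871×10⁻⁶ m² (ratio 4).
(1−a)S·A_cross = εσ·A_surf·T⁴  ⇒  T⁴ = (1−a)S/(4σ).
T⁴ = 0.410·1610/(4·5.67×10⁻⁸) = 2.910×10⁹ K⁴.
T = (2.910×10⁹)^(1/4).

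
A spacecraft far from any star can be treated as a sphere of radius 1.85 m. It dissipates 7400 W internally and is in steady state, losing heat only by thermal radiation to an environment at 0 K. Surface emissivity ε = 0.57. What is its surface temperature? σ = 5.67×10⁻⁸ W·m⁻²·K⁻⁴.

T ≈ 270 K

Steady state: internal power = radiated power, P = εσA T⁴.
Radiating area A = 4πr² = 43.01 m².
T⁴ = P/(εσA) = 7400/(0.57·5.67×10⁻⁸·43.01) = 5.324×10⁹ K⁴.
T = (5.324×10⁹)^(1/4).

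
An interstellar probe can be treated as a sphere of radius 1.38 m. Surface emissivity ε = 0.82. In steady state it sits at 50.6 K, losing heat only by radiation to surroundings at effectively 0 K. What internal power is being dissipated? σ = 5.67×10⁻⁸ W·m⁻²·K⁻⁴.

Steady state: P = εσA T⁴.
A = 4πr² = 23.93 m²; T⁴ = (50.6)⁴ = 6.555×10⁶ K⁴.
P = 0.82 × 5.67×10⁻⁸ × 23.93 × 6.555×10⁶.

P ≈ 7.29 W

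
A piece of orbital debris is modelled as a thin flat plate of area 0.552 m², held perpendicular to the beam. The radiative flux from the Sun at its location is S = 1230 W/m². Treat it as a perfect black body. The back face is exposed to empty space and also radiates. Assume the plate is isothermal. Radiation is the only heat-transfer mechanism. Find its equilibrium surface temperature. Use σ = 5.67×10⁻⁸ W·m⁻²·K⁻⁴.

T ≈ 323 K

At equilibrium, absorbed power = emitted power.
Absorbing cross-section = A = 0.5520 m²; emitting surface = 2A = 1.104 m² (ratio 2).
S·A_cross = εσ·A_surf·T⁴  ⇒  T⁴ = S/(2σ).
T⁴ = 1.00·1230/(2·5.67×10⁻⁸) = 1.085×10¹⁰ K⁴.
T = (1.085×10¹⁰)^(1/4).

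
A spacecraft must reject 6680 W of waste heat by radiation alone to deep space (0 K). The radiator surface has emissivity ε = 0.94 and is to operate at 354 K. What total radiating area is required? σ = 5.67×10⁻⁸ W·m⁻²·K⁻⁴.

P = εσA T⁴ ⇒ A = P/(εσT⁴).
T⁴ = 1.570×10¹⁰ K⁴.
A = 6680/(0.94 × 5.67×10⁻⁸ × 1.570×10¹⁰).

A ≈ 7.98 m²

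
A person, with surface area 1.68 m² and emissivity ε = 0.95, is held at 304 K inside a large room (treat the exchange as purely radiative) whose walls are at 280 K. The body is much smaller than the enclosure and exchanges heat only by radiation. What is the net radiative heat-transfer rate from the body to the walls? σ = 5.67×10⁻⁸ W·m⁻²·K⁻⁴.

For a small grey body in a large enclosure: P_net = εσA(T_body⁴ − T_wall⁴).
A = 1.68 m²; T_body⁴ − T_wall⁴ = 8.541×10⁹ − 6.147×10⁹ = 2.394×10⁹ K⁴.
|P_net| = 0.95·5.67×10⁻⁸·1.680·2.394×10⁹.

P_net ≈ 217 W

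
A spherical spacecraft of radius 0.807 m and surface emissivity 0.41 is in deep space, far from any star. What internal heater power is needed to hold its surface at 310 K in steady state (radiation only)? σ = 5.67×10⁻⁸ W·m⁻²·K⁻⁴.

P = εσ·4πr²·T⁴.
4πr² = 8.184 m²; T⁴ = 9.235×10⁹ K⁴.
P = 0.41·5.67×10⁻⁸·8.184·9.235×10⁹.

P ≈ 1760 W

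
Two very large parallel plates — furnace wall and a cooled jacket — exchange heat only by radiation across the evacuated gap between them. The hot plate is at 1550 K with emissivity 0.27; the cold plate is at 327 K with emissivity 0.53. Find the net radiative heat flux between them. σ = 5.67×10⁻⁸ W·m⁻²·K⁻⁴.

q ≈ 71200 W/m²

For two infinite grey parallel plates, q = σ(T₁⁴ − T₂⁴)/(1/ε₁ + 1/ε₂ − 1).
T₁⁴ − T₂⁴ = 5.772×10¹² − 1.143×10¹⁰ = 5.761×10¹² K⁴.
1/ε₁ + 1/ε₂ − 1 = 3.704 + 1.887 − 1 = 4.590.
q = 5.67×10⁻⁸ × 5.761×10¹² / 4.590.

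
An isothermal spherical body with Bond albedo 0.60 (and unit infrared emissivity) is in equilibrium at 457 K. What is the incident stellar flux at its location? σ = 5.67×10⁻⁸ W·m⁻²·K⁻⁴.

S ≈ 24700 W/m²

(1−a)S·πr² = σ·4πr²·T⁴ ⇒ S = 4σT⁴/(1−a).
S = 4·5.67×10⁻⁸·4.362×10¹⁰/0.400.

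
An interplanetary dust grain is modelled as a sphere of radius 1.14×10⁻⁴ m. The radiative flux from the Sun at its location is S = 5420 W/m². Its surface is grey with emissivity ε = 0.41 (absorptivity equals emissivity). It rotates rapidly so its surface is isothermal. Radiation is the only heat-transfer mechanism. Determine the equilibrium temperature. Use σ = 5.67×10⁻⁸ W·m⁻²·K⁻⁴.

At equilibrium, absorbed power = emitted power.
Absorbing cross-section = πr² = 4.083×10⁻⁸ m²; emitting surface = 4πr² = 1.633×10⁻⁷ m² (ratio 4).
εS·A_cross = εσ·A_surf·T⁴  ⇒  T⁴ = S/(4σ)   (ε cancels).
T⁴ = 5420/(4·5.67×10⁻⁸) = 2.390×10¹⁰ K⁴.
T = (2.390×10¹⁰)^(1/4).

T ≈ 393 K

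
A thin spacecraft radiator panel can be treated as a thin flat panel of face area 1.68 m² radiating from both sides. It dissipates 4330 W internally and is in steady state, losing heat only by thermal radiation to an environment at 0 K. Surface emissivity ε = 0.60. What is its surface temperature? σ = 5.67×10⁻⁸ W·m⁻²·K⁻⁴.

T ≈ 441 K

Steady state: internal power = radiated power, P = εσA T⁴.
Radiating area A = 2·1.68 = 3.360 m².
T⁴ = P/(εσA) = 4330/(0.60·5.67×10⁻⁸·3.360) = 3.788×10¹⁰ K⁴.
T = (3.788×10¹⁰)^(1/4).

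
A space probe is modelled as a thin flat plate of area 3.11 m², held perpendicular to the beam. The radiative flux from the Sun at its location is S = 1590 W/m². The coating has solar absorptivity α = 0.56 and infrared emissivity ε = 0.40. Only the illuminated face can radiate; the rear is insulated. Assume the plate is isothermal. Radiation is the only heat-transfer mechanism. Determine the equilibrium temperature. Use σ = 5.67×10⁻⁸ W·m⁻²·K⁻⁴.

At equilibrium, absorbed power = emitted power.
Absorbing cross-section = A = 3.110 m²; emitting surface = A = 3.110 m² (ratio 1).
αS·A_cross = εσ·A_surf·T⁴  ⇒  T⁴ = αS/(ε·1σ).
T⁴ = 0.560·1590/(0.40·1·5.67×10⁻⁸) = 3.926×10¹⁰ K⁴.
T = (3.926×10¹⁰)^(1/4).

T ≈ 445 K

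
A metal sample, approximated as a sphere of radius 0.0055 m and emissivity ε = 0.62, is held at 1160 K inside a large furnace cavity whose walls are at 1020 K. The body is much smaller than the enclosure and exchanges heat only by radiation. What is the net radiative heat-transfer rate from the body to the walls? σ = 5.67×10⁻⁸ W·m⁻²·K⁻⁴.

For a small grey body in a large enclosure: P_net = εσA(T_body⁴ − T_wall⁴).
A = 4πr² = 3.801×10⁻⁴ m²; T_body⁴ − T_wall⁴ = 1.811×10¹² − 1.082×10¹² = 7.282×10¹¹ K⁴.
|P_net| = 0.62·5.67×10⁻⁸·3.801×10⁻⁴·7.282×10¹¹.

P_net ≈ 9.73 W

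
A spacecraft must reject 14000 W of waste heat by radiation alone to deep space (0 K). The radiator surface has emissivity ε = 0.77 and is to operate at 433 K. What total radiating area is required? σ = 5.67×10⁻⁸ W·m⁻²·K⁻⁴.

A ≈ 9.12 m²

P = εσA T⁴ ⇒ A = P/(εσT⁴).
T⁴ = 3.515×10¹⁰ K⁴.
A = 14000/(0.77 × 5.67×10⁻⁸ × 3.515×10¹⁰).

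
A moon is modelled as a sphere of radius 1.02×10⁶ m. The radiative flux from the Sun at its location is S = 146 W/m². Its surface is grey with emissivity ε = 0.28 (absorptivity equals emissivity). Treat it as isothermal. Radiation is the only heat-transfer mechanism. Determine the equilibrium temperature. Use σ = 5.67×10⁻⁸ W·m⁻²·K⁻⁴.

At equilibrium, absorbed power = emitted power.
Absorbing cross-section = πr² = 3.269×10¹² m²; emitting surface = 4πr² = 1.307×10¹³ m² (ratio 4).
εS·A_cross = εσ·A_surf·T⁴  ⇒  T⁴ = S/(4σ)   (ε cancels).
T⁴ = 146/(4·5.67×10⁻⁸) = 6.437×10⁸ K⁴.
T = (6.437×10⁸)^(1/4).

T ≈ 159 K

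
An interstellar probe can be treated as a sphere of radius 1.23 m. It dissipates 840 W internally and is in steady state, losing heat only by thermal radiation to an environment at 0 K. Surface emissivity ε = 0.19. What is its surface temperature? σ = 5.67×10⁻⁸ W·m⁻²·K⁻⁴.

Steady state: internal power = radiated power, P = εσA T⁴.
Radiating area A = 4πr² = 19.01 m².
T⁴ = P/(εσA) = 840/(0.19·5.67×10⁻⁸·19.01) = 4.101×10⁹ K⁴.
T = (4.101×10⁹)^(1/4).

T ≈ 253 K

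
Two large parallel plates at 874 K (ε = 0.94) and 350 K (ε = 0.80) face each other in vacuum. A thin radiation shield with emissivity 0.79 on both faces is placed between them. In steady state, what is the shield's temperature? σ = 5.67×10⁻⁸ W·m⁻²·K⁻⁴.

T_s ≈ 751 K

In steady state the net flux on the hot side equals that on the cold side.
σ(T₁⁴−T_s⁴)/D₁ = σ(T_s⁴−T₂⁴)/D₂, with D₁ = 1/ε₁+1/ε_s−1 = 1.330, D₂ = 1/ε_s+1/ε₂−1 = 1.516.
Solve for T_s⁴: T_s⁴ = (D₂·T₁⁴ + D₁·T₂⁴)/(D₁+D₂) = 3.179×10¹¹ K⁴.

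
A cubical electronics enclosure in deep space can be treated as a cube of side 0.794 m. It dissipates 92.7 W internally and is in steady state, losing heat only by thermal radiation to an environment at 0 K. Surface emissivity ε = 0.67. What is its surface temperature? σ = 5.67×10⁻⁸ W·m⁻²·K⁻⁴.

T ≈ 159 K

Steady state: internal power = radiated power, P = εσA T⁴.
Radiating area A = 6L² = 3.783 m².
T⁴ = P/(εσA) = 92.7/(0.67·5.67×10⁻⁸·3.783) = 6.451×10⁸ K⁴.
T = (6.451×10⁸)^(1/4).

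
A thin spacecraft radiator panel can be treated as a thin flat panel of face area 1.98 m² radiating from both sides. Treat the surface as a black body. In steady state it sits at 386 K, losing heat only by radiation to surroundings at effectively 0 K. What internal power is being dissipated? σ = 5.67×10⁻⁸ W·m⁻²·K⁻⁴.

P ≈ 4980 W

Steady state: P = εσA T⁴.
A = 2·1.98 = 3.960 m²; T⁴ = (386)⁴ = 2.220×10¹⁰ K⁴.
P = 1.0 × 5.67×10⁻⁸ × 3.960 × 2.220×10¹⁰.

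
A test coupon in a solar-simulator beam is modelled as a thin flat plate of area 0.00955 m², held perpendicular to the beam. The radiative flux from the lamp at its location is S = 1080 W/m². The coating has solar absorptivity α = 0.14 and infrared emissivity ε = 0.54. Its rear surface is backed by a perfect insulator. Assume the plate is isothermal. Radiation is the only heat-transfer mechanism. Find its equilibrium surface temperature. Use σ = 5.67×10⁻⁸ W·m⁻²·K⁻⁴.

At equilibrium, absorbed power = emitted power.
Absorbing cross-section = A = 0.009550 m²; emitting surface = A = 0.009550 m² (ratio 1).
αS·A_cross = εσ·A_surf·T⁴  ⇒  T⁴ = αS/(ε·1σ).
T⁴ = 0.140·1080/(0.54·1·5.67×10⁻⁸) = 4.938×10⁹ K⁴.
T = (4.938×10⁹)^(1/4).

T ≈ 265 K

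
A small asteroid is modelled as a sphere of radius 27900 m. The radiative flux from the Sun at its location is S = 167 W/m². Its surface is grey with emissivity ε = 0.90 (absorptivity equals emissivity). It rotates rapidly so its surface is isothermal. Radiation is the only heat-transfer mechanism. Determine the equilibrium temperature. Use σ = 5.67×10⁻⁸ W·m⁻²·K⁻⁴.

T ≈ 165 K

At equilibrium, absorbed power = emitted power.
Absorbing cross-section = πr² = 2.445×10⁹ m²; emitting surface = 4πr² = 9.782×10⁹ m² (ratio 4).
εS·A_cross = εσ·A_surf·T⁴  ⇒  T⁴ = S/(4σ)   (ε cancels).
T⁴ = 167/(4·5.67×10⁻⁸) = 7.363×10⁸ K⁴.
T = (7.363×10⁸)^(1/4).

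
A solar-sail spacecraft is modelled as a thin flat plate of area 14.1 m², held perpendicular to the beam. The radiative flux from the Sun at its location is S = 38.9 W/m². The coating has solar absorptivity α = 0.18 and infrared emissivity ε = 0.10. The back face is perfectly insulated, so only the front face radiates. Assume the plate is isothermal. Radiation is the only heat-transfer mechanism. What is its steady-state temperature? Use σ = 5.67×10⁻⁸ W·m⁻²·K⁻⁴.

T ≈ 187 K

At equilibrium, absorbed power = emitted power.
Absorbing cross-section = A = 14.10 m²; emitting surface = A = 14.10 m² (ratio 1).
αS·A_cross = εσ·A_surf·T⁴  ⇒  T⁴ = αS/(ε·1σ).
T⁴ = 0.180·38.9/(0.10·1·5.67×10⁻⁸) = 1.235×10⁹ K⁴.
T = (1.235×10⁹)^(1/4).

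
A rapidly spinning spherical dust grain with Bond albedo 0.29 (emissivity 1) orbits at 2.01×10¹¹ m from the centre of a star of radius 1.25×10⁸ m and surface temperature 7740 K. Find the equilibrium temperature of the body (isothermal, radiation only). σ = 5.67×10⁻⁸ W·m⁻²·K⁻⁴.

The star's surface emits σT_*⁴; at distance d the flux is S = σT_*⁴(R_*/d)².
S = 5.67×10⁻⁸·(7740)⁴·(1.25×10⁸/2.01×10¹¹)² = 78.70 W/m².
For an isothermal sphere T⁴ = (1−a)S/(4σ) = 2.464×10⁸ K⁴.

T ≈ 125 K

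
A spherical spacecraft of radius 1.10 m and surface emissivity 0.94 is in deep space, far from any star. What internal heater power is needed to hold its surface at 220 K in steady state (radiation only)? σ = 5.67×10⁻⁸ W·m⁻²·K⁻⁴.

P = εσ·4πr²·T⁴.
4πr² = 15.21 m²; T⁴ = 2.343×10⁹ K⁴.
P = 0.94·5.67×10⁻⁸·15.21·2.343×10⁹.

P ≈ 1900 W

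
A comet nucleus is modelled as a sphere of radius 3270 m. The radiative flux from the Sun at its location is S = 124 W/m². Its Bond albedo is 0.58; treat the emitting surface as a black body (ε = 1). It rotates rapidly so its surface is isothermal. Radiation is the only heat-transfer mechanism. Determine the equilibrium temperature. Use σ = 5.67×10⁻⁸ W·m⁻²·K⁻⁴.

At equilibrium, absorbed power = emitted power.
Absorbing cross-section = πr² = 3.359×10⁷ m²; emitting surface = 4πr² = 1.344×10⁸ m² (ratio 4).
(1−a)S·A_cross = εσ·A_surf·T⁴  ⇒  T⁴ = (1−a)S/(4σ).
T⁴ = 0.420·124/(4·5.67×10⁻⁸) = 2.296×10⁸ K⁴.
T = (2.296×10⁸)^(1/4).

T ≈ 123 K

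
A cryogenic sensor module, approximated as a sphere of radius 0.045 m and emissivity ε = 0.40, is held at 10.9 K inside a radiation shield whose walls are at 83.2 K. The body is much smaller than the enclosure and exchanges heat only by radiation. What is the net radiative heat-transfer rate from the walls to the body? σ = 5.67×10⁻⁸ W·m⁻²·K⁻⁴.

For a small grey body in a large enclosure: P_net = εσA(T_body⁴ − T_wall⁴).
A = 4πr² = 0.02545 m²; T_body⁴ − T_wall⁴ = 14120 − 4.792×10⁷ = -4.790×10⁷ K⁴.
|P_net| = 0.40·5.67×10⁻⁸·0.02545·4.790×10⁷.

P_net ≈ 0.0276 W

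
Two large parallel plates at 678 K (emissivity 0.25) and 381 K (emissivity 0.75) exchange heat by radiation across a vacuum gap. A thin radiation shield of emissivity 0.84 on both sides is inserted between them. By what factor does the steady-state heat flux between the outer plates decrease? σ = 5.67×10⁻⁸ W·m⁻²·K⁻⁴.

Without shield: q₀ = σΔ(T⁴)/(1/ε₁+1/ε₂−1) with denominator 4.333.
With shield the two gaps are in series; the resistances add: (1/ε₁+1/ε_s−1)+(1/ε_s+1/ε₂−1) = 4.190+1.524 = 5.714.
Heat-flux ratio q₀/q = 5.714/4.333.

factor ≈ 1.32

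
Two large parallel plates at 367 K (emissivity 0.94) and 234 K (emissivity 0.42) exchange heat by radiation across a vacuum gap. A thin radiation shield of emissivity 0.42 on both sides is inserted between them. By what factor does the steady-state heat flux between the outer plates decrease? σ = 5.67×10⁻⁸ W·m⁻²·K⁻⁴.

Without shield: q₀ = σΔ(T⁴)/(1/ε₁+1/ε₂−1) with denominator 2.445.
With shield the two gaps are in series; the resistances add: (1/ε₁+1/ε_s−1)+(1/ε_s+1/ε₂−1) = 2.445+3.762 = 6.207.
Heat-flux ratio q₀/q = 6.207/2.445.

factor ≈ 2.54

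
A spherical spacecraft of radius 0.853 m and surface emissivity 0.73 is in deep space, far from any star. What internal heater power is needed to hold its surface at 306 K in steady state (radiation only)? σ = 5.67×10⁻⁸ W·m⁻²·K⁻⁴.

P ≈ 3320 W

P = εσ·4πr²·T⁴.
4πr² = 9.143 m²; T⁴ = 8.768×10⁹ K⁴.
P = 0.73·5.67×10⁻⁸·9.143·8.768×10⁹.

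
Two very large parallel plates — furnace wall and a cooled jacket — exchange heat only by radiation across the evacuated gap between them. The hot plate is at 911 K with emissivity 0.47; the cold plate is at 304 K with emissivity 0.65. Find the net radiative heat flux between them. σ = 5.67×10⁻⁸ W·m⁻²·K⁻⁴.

q ≈ 14500 W/m²

For two infinite grey parallel plates, q = σ(T₁⁴ − T₂⁴)/(1/ε₁ + 1/ε₂ − 1).
T₁⁴ − T₂⁴ = 6.888×10¹¹ − 8.541×10⁹ = 6.802×10¹¹ K⁴.
1/ε₁ + 1/ε₂ − 1 = 2.128 + 1.538 − 1 = 2.666.
q = 5.67×10⁻⁸ × 6.802×10¹¹ / 2.666.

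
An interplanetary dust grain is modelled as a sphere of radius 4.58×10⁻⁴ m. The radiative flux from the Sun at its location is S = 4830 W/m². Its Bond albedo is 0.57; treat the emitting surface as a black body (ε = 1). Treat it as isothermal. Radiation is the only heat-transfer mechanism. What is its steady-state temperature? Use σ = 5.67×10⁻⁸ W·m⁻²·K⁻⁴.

T ≈ 309 K

At equilibrium, absorbed power = emitted power.
Absorbing cross-section = πr² = 6.590×10⁻⁷ m²; emitting surface = 4πr² = 2.636×10⁻⁶ m² (ratio 4).
(1−a)S·A_cross = εσ·A_surf·T⁴  ⇒  T⁴ = (1−a)S/(4σ).
T⁴ = 0.430·4830/(4·5.67×10⁻⁸) = 9.157×10⁹ K⁴.
T = (9.157×10⁹)^(1/4).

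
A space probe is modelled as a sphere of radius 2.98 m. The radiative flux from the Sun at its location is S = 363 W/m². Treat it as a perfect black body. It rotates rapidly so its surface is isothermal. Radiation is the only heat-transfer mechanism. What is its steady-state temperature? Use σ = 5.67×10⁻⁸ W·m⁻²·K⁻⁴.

T ≈ 200 K

At equilibrium, absorbed power = emitted power.
Absorbing cross-section = πr² = 27.90 m²; emitting surface = 4πr² = 111.6 m² (ratio 4).
S·A_cross = εσ·A_surf·T⁴  ⇒  T⁴ = S/(4σ).
T⁴ = 1.00·363/(4·5.67×10⁻⁸) = 1.601×10⁹ K⁴.
T = (1.601×10⁹)^(1/4).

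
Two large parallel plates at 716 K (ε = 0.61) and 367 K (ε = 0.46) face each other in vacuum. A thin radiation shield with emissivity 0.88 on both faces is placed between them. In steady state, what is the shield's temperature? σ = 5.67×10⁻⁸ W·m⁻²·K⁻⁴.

T_s ≈ 629 K

In steady state the net flux on the hot side equals that on the cold side.
σ(T₁⁴−T_s⁴)/D₁ = σ(T_s⁴−T₂⁴)/D₂, with D₁ = 1/ε₁+1/ε_s−1 = 1.776, D₂ = 1/ε_s+1/ε₂−1 = 2.310.
Solve for T_s⁴: T_s⁴ = (D₂·T₁⁴ + D₁·T₂⁴)/(D₁+D₂) = 1.565×10¹¹ K⁴.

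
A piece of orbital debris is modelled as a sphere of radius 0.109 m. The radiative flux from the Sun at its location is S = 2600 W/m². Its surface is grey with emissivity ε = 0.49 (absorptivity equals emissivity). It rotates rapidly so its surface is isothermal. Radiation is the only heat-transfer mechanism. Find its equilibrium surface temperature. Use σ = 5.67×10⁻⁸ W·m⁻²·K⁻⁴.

At equilibrium, absorbed power = emitted power.
Absorbing cross-section = πr² = 0.03733 m²; emitting surface = 4πr² = 0.1493 m² (ratio 4).
εS·A_cross = εσ·A_surf·T⁴  ⇒  T⁴ = S/(4σ)   (ε cancels).
T⁴ = 2600/(4·5.67×10⁻⁸) = 1.146×10¹⁰ K⁴.
T = (1.146×10¹⁰)^(1/4).

T ≈ 327 K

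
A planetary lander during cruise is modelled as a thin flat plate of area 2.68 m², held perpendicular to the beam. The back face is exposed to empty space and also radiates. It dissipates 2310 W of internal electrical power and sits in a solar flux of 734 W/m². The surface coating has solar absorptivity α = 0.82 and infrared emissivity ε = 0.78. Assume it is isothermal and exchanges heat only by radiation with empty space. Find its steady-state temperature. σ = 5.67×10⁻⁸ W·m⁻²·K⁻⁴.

T ≈ 359 K

At steady state, absorbed solar power + internal power = radiated power.
Absorbed: α·S·A_cross = 0.82·734·2.680 = 1613 W (cross-section A).
Total input = 1613 + 2310 = 3923 W.
Radiated: εσ·A_surf·T⁴ with A_surf = 2A = 5.360 m².
T⁴ = 3923/(0.78·5.67×10⁻⁸·5.360) = 1.655×10¹⁰ K⁴.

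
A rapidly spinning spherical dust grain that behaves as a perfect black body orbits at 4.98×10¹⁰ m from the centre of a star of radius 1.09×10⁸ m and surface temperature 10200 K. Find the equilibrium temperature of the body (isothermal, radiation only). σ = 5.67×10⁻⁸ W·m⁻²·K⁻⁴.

T ≈ 337 K

The star's surface emits σT_*⁴; at distance d the flux is S = σT_*⁴(R_*/d)².
S = 5.67×10⁻⁸·(10200)⁴·(1.09×10⁸/4.98×10¹⁰)² = 2940 W/m².
For an isothermal sphere T⁴ = (1−a)S/(4σ) = 1.296×10¹⁰ K⁴.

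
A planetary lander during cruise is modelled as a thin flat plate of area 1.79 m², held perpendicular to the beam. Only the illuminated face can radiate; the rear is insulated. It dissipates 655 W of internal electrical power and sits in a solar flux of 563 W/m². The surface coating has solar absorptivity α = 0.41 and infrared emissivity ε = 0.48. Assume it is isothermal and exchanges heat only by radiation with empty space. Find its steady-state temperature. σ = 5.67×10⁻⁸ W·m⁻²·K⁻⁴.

At steady state, absorbed solar power + internal power = radiated power.
Absorbed: α·S·A_cross = 0.41·563·1.790 = 413.2 W (cross-section A).
Total input = 413.2 + 655 = 1068 W.
Radiated: εσ·A_surf·T⁴ with A_surf = A = 1.790 m².
T⁴ = 1068/(0.48·5.67×10⁻⁸·1.790) = 2.193×10¹⁰ K⁴.

T ≈ 385 K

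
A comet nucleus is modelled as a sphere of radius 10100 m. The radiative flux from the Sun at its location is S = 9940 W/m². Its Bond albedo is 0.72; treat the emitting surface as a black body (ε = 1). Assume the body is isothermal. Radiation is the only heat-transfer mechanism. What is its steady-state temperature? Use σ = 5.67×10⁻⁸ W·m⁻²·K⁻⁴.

T ≈ 333 K

At equilibrium, absorbed power = emitted power.
Absorbing cross-section = πr² = 3.205×10⁸ m²; emitting surface = 4πr² = 1.282×10⁹ m² (ratio 4).
(1−a)S·A_cross = εσ·A_surf·T⁴  ⇒  T⁴ = (1−a)S/(4σ).
T⁴ = 0.280·9940/(4·5.67×10⁻⁸) = 1.227×10¹⁰ K⁴.
T = (1.227×10¹⁰)^(1/4).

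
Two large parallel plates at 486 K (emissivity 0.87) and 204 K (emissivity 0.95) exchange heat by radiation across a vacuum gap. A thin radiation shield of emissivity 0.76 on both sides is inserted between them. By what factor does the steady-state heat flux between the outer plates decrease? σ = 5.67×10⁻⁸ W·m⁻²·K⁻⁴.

factor ≈ 2.36

Without shield: q₀ = σΔ(T⁴)/(1/ε₁+1/ε₂−1) with denominator 1.202.
With shield the two gaps are in series; the resistances add: (1/ε₁+1/ε_s−1)+(1/ε_s+1/ε₂−1) = 1.465+1.368 = 2.834.
Heat-flux ratio q₀/q = 2.834/1.202.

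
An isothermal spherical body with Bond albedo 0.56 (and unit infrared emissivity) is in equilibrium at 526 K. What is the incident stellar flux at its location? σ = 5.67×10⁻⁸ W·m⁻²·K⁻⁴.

(1−a)S·πr² = σ·4πr²·T⁴ ⇒ S = 4σT⁴/(1−a).
S = 4·5.67×10⁻⁸·7.655×10¹⁰/0.440.

S ≈ 39500 W/m²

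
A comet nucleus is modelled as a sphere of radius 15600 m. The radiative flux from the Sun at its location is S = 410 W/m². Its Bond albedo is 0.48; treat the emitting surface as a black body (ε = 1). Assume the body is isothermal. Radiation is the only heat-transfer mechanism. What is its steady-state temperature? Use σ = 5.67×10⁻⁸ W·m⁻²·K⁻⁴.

At equilibrium, absorbed power = emitted power.
Absorbing cross-section = πr² = 7.645×10⁸ m²; emitting surface = 4πr² = 3.058×10⁹ m² (ratio 4).
(1−a)S·A_cross = εσ·A_surf·T⁴  ⇒  T⁴ = (1−a)S/(4σ).
T⁴ = 0.520·410/(4·5.67×10⁻⁸) = 9.400×10⁸ K⁴.
T = (9.400×10⁸)^(1/4).

T ≈ 175 K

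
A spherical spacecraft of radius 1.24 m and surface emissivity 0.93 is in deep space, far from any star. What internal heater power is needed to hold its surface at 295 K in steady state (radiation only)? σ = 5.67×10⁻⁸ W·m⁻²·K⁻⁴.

P = εσ·4πr²·T⁴.
4πr² = 19.32 m²; T⁴ = 7.573×10⁹ K⁴.
P = 0.93·5.67×10⁻⁸·19.32·7.573×10⁹.

P ≈ 7720 W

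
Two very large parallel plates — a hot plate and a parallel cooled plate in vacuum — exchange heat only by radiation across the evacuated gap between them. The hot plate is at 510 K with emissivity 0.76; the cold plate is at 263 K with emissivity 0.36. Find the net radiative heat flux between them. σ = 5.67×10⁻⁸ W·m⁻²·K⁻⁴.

q ≈ 1150 W/m²

For two infinite grey parallel plates, q = σ(T₁⁴ − T₂⁴)/(1/ε₁ + 1/ε₂ − 1).
T₁⁴ − T₂⁴ = 6.765×10¹⁰ − 4.784×10⁹ = 6.287×10¹⁰ K⁴.
1/ε₁ + 1/ε₂ − 1 = 1.316 + 2.778 − 1 = 3.094.
q = 5.67×10⁻⁸ × 6.287×10¹⁰ / 3.094.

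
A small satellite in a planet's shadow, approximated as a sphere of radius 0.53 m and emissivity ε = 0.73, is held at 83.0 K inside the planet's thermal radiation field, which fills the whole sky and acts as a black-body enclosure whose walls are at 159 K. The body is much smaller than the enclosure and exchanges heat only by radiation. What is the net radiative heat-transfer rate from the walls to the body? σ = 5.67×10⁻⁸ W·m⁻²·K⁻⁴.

For a small grey body in a large enclosure: P_net = εσA(T_body⁴ − T_wall⁴).
A = 4πr² = 3.530 m²; T_body⁴ − T_wall⁴ = 4.746×10⁷ − 6.391×10⁸ = -5.917×10⁸ K⁴.
|P_net| = 0.73·5.67×10⁻⁸·3.530·5.917×10⁸.

P_net ≈ 86.4 W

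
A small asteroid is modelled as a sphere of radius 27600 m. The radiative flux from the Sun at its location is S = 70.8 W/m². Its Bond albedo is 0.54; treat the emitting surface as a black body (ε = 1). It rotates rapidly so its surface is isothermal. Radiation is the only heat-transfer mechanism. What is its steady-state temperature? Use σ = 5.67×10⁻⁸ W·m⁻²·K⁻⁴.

At equilibrium, absorbed power = emitted power.
Absorbing cross-section = πr² = 2.393×10⁹ m²; emitting surface = 4πr² = 9.573×10⁹ m² (ratio 4).
(1−a)S·A_cross = εσ·A_surf·T⁴  ⇒  T⁴ = (1−a)S/(4σ).
T⁴ = 0.460·70.8/(4·5.67×10⁻⁸) = 1.436×10⁸ K⁴.
T = (1.436×10⁸)^(1/4).

T ≈ 109 K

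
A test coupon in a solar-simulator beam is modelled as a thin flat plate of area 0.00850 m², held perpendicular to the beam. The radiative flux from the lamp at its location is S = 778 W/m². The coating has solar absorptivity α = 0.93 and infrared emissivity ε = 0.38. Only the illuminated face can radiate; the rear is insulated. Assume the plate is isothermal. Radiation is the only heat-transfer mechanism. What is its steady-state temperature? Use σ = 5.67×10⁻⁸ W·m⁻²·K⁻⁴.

At equilibrium, absorbed power = emitted power.
Absorbing cross-section = A = 0.008500 m²; emitting surface = A = 0.008500 m² (ratio 1).
αS·A_cross = εσ·A_surf·T⁴  ⇒  T⁴ = αS/(ε·1σ).
T⁴ = 0.930·778/(0.38·1·5.67×10⁻⁸) = 3.358×10¹⁰ K⁴.
T = (3.358×10¹⁰)^(1/4).

T ≈ 428 K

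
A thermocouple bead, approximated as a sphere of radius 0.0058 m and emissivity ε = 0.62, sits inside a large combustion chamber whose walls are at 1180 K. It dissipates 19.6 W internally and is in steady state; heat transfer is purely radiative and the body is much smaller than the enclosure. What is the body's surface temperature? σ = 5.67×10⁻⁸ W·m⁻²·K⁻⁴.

T ≈ 1340 K

For a small grey body in a large enclosure, net radiated power = εσA(T⁴ − T_w⁴).
Steady state: P = εσA(T⁴ − T_w⁴) with A = 4πr² = 4.227×10⁻⁴ m².
T⁴ = P/(εσA) + T_w⁴ = 19.6/(0.62·5.67×10⁻⁸·4.227×10⁻⁴) + (1180)⁴
    = 1.319×10¹² + 1.939×10¹² = 3.258×10¹² K⁴.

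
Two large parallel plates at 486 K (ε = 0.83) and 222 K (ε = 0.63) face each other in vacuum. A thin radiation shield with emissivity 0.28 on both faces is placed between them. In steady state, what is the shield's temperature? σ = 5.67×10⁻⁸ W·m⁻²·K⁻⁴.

T_s ≈ 418 K

In steady state the net flux on the hot side equals that on the cold side.
σ(T₁⁴−T_s⁴)/D₁ = σ(T_s⁴−T₂⁴)/D₂, with D₁ = 1/ε₁+1/ε_s−1 = 3.776, D₂ = 1/ε_s+1/ε₂−1 = 4.159.
Solve for T_s⁴: T_s⁴ = (D₂·T₁⁴ + D₁·T₂⁴)/(D₁+D₂) = 3.039×10¹⁰ K⁴.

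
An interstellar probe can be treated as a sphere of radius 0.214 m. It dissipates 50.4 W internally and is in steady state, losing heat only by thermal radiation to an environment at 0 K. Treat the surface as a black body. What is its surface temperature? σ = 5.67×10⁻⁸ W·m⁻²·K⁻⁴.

Steady state: internal power = radiated power, P = εσA T⁴.
Radiating area A = 4πr² = 0.5755 m².
T⁴ = P/(εσA) = 50.4/(1.0·5.67×10⁻⁸·0.5755) = 1.545×10⁹ K⁴.
T = (1.545×10⁹)^(1/4).

T ≈ 198 K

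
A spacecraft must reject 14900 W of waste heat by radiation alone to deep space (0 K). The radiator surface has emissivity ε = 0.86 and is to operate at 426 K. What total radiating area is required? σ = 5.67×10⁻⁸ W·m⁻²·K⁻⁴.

P = εσA T⁴ ⇒ A = P/(εσT⁴).
T⁴ = 3.293×10¹⁰ K⁴.
A = 14900/(0.86 × 5.67×10⁻⁸ × 3.293×10¹⁰).

A ≈ 9.28 m²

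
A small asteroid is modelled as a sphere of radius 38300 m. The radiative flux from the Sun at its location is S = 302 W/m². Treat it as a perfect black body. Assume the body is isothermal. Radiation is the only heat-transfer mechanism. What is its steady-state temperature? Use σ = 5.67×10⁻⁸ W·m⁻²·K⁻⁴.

T ≈ 191 K

At equilibrium, absorbed power = emitted power.
Absorbing cross-section = πr² = 4.608×10⁹ m²; emitting surface = 4πr² = 1.843×10¹⁰ m² (ratio 4).
S·A_cross = εσ·A_surf·T⁴  ⇒  T⁴ = S/(4σ).
T⁴ = 1.00·302/(4·5.67×10⁻⁸) = 1.332×10⁹ K⁴.
T = (1.332×10⁹)^(1/4).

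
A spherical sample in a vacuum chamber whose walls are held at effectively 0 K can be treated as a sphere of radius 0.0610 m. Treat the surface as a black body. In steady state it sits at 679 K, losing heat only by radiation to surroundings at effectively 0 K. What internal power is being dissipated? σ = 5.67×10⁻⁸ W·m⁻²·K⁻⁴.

Steady state: P = εσA T⁴.
A = 4πr² = 0.04676 m²; T⁴ = (679)⁴ = 2.126×10¹¹ K⁴.
P = 1.0 × 5.67×10⁻⁸ × 0.04676 × 2.126×10¹¹.

P ≈ 564 W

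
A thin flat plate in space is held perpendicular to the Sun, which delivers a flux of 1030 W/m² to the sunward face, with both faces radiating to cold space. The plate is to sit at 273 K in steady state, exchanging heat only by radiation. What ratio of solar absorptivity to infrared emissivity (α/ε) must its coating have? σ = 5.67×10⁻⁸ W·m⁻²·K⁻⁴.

α/ε ≈ 0.612

Balance: αS·A = εσ·2A·T⁴ ⇒ α/ε = 2σT⁴/S.
α/ε = 2·5.67×10⁻⁸·(273)⁴/1030 = 2·5.67×10⁻⁸·5.555×10⁹/1030.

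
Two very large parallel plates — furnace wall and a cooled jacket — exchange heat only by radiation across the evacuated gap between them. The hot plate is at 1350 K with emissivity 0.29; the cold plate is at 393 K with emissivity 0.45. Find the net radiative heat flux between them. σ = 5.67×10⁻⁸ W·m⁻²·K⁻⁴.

q ≈ 40000 W/m²

For two infinite grey parallel plates, q = σ(T₁⁴ − T₂⁴)/(1/ε₁ + 1/ε₂ − 1).
T₁⁴ − T₂⁴ = 3.322×10¹² − 2.385×10¹⁰ = 3.298×10¹² K⁴.
1/ε₁ + 1/ε₂ − 1 = 3.448 + 2.222 − 1 = 4.670.
q = 5.67×10⁻⁸ × 3.298×10¹² / 4.670.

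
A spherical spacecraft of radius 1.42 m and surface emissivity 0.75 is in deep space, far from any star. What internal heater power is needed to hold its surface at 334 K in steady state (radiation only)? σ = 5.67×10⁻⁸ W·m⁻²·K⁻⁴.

P = εσ·4πr²·T⁴.
4πr² = 25.34 m²; T⁴ = 1.244×10¹⁰ K⁴.
P = 0.75·5.67×10⁻⁸·25.34·1.244×10¹⁰.

P ≈ 13400 W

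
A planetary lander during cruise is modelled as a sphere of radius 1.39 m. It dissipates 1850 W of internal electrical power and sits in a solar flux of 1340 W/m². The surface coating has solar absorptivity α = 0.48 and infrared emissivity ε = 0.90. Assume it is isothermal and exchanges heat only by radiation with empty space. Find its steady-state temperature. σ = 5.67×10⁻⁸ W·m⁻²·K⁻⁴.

T ≈ 261 K

At steady state, absorbed solar power + internal power = radiated power.
Absorbed: α·S·A_cross = 0.48·1340·6.070 = 3904 W (cross-section πr²).
Total input = 3904 + 1850 = 5754 W.
Radiated: εσ·A_surf·T⁴ with A_surf = 4πr² = 24.28 m².
T⁴ = 5754/(0.90·5.67×10⁻⁸·24.28) = 4.644×10⁹ K⁴.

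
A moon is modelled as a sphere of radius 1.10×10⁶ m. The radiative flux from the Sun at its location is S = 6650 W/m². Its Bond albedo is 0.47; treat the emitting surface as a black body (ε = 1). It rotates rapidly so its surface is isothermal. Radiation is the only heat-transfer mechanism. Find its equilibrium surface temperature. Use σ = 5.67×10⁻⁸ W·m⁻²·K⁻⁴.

T ≈ 353 K

At equilibrium, absorbed power = emitted power.
Absorbing cross-section = πr² = 3.801×10¹² m²; emitting surface = 4πr² = 1.521×10¹³ m² (ratio 4).
(1−a)S·A_cross = εσ·A_surf·T⁴  ⇒  T⁴ = (1−a)S/(4σ).
T⁴ = 0.530·6650/(4·5.67×10⁻⁸) = 1.554×10¹⁰ K⁴.
T = (1.554×10¹⁰)^(1/4).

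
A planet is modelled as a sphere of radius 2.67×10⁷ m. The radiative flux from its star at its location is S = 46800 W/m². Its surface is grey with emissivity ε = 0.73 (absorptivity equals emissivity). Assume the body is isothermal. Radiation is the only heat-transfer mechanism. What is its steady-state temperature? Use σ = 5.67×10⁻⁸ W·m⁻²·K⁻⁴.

At equilibrium, absorbed power = emitted power.
Absorbing cross-section = πr² = 2.240×10¹⁵ m²; emitting surface = 4πr² = 8.958×10¹⁵ m² (ratio 4).
εS·A_cross = εσ·A_surf·T⁴  ⇒  T⁴ = S/(4σ)   (ε cancels).
T⁴ = 46800/(4·5.67×10⁻⁸) = 2.063×10¹¹ K⁴.
T = (2.063×10¹¹)^(1/4).

T ≈ 674 K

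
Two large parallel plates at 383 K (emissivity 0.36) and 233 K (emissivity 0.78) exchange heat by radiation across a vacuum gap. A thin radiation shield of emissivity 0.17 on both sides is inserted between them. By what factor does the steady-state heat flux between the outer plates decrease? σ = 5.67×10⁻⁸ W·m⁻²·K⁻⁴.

factor ≈ 4.52

Without shield: q₀ = σΔ(T⁴)/(1/ε₁+1/ε₂−1) with denominator 3.060.
With shield the two gaps are in series; the resistances add: (1/ε₁+1/ε_s−1)+(1/ε_s+1/ε₂−1) = 7.660+6.164 = 13.82.
Heat-flux ratio q₀/q = 13.82/3.060.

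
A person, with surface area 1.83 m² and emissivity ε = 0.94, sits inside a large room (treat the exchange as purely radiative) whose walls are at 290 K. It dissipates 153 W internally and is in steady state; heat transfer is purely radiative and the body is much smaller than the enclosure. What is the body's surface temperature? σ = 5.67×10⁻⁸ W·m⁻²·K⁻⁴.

T ≈ 305 K

For a small grey body in a large enclosure, net radiated power = εσA(T⁴ − T_w⁴).
Steady state: P = εσA(T⁴ − T_w⁴) with A = 1.83 m².
T⁴ = P/(εσA) + T_w⁴ = 153/(0.94·5.67×10⁻⁸·1.830) + (290)⁴
    = 1.569×10⁹ + 7.073×10⁹ = 8.641×10⁹ K⁴.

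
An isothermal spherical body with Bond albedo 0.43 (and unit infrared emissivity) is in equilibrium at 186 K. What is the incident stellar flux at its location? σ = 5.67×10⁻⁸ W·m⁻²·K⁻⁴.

(1−a)S·πr² = σ·4πr²·T⁴ ⇒ S = 4σT⁴/(1−a).
S = 4·5.67×10⁻⁸·1.197×10⁹/0.570.

S ≈ 476 W/m²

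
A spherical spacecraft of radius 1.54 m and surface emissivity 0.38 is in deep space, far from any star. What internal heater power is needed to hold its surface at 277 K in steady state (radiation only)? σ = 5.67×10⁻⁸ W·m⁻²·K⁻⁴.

P = εσ·4πr²·T⁴.
4πr² = 29.80 m²; T⁴ = 5.887×10⁹ K⁴.
P = 0.38·5.67×10⁻⁸·29.80·5.887×10⁹.

P ≈ 3780 W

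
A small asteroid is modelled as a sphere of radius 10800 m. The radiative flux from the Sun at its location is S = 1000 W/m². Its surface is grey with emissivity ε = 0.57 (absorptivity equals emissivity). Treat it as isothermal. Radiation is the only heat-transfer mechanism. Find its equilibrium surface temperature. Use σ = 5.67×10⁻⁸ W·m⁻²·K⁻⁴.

T ≈ 258 K

At equilibrium, absorbed power = emitted power.
Absorbing cross-section = πr² = 3.664×10⁸ m²; emitting surface = 4πr² = 1.466×10⁹ m² (ratio 4).
εS·A_cross = εσ·A_surf·T⁴  ⇒  T⁴ = S/(4σ)   (ε cancels).
T⁴ = 1000/(4·5.67×10⁻⁸) = 4.409×10⁹ K⁴.
T = (4.409×10⁹)^(1/4).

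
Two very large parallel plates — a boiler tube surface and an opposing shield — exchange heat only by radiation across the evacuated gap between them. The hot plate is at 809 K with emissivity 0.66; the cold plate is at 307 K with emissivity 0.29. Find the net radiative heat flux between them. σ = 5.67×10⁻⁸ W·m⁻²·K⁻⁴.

q ≈ 6000 W/m²

For two infinite grey parallel plates, q = σ(T₁⁴ − T₂⁴)/(1/ε₁ + 1/ε₂ − 1).
T₁⁴ − T₂⁴ = 4.283×10¹¹ − 8.883×10⁹ = 4.195×10¹¹ K⁴.
1/ε₁ + 1/ε₂ − 1 = 1.515 + 3.448 − 1 = 3.963.
q = 5.67×10⁻⁸ × 4.195×10¹¹ / 3.963.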